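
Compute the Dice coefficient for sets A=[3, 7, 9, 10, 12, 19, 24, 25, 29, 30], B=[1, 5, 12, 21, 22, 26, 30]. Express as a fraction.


A intersect B = [12, 30]
|A intersect B| = 2
|A| = 10, |B| = 7
Dice = 2*2 / (10+7)
= 4 / 17 = 4/17

4/17


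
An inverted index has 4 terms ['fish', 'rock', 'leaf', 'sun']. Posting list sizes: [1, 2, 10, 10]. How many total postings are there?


Summing posting list sizes:
'fish': 1 postings
'rock': 2 postings
'leaf': 10 postings
'sun': 10 postings
Total = 1 + 2 + 10 + 10 = 23

23


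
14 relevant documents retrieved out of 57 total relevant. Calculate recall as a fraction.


Recall = retrieved_relevant / total_relevant
= 14 / 57
= 14 / (14 + 43)
= 14/57

14/57


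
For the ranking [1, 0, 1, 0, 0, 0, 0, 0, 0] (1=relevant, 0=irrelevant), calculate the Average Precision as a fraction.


Computing P@k for each relevant position:
Position 1: relevant, P@1 = 1/1 = 1
Position 2: not relevant
Position 3: relevant, P@3 = 2/3 = 2/3
Position 4: not relevant
Position 5: not relevant
Position 6: not relevant
Position 7: not relevant
Position 8: not relevant
Position 9: not relevant
Sum of P@k = 1 + 2/3 = 5/3
AP = 5/3 / 2 = 5/6

5/6


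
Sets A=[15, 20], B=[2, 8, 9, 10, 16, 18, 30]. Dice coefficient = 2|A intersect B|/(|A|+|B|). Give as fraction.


A intersect B = []
|A intersect B| = 0
|A| = 2, |B| = 7
Dice = 2*0 / (2+7)
= 0 / 9 = 0

0


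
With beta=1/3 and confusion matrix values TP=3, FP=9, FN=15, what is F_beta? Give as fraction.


P = TP/(TP+FP) = 3/12 = 1/4
R = TP/(TP+FN) = 3/18 = 1/6
beta^2 = 1/3^2 = 1/9
(1 + beta^2) = 10/9
Numerator = (1+beta^2)*P*R = 5/108
Denominator = beta^2*P + R = 1/36 + 1/6 = 7/36
F_beta = 5/21

5/21


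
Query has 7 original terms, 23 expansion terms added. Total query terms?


Original terms: 7
Expansion terms: 23
Total = 7 + 23 = 30

30


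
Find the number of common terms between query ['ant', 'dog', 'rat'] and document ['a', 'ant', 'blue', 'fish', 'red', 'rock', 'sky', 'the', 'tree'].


Query terms: ['ant', 'dog', 'rat']
Document terms: ['a', 'ant', 'blue', 'fish', 'red', 'rock', 'sky', 'the', 'tree']
Common terms: ['ant']
Overlap count = 1

1


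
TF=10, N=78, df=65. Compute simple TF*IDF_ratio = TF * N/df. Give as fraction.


TF * (N/df)
= 10 * (78/65)
= 10 * 6/5
= 12

12


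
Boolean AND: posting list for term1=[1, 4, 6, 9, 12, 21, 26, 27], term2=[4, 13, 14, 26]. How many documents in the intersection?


Boolean AND: find intersection of posting lists
term1 docs: [1, 4, 6, 9, 12, 21, 26, 27]
term2 docs: [4, 13, 14, 26]
Intersection: [4, 26]
|intersection| = 2

2


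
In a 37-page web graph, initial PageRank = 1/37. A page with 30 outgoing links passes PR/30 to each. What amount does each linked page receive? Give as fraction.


Initial PR = 1/37 = 1/37
Outlinks = 30
Contribution per link = PR / outlinks
= 1/37 / 30
= 1/1110

1/1110


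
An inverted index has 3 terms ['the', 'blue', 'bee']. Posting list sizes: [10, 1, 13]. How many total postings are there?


Summing posting list sizes:
'the': 10 postings
'blue': 1 postings
'bee': 13 postings
Total = 10 + 1 + 13 = 24

24


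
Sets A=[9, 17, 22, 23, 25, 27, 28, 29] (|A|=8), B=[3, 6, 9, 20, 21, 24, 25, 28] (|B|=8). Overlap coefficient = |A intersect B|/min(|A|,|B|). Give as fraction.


A intersect B = [9, 25, 28]
|A intersect B| = 3
min(|A|, |B|) = min(8, 8) = 8
Overlap = 3 / 8 = 3/8

3/8


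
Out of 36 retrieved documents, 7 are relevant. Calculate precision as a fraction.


Precision = relevant_retrieved / total_retrieved
= 7 / 36
= 7 / (7 + 29)
= 7/36

7/36


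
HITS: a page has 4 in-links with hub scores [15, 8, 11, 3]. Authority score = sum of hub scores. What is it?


Authority = sum of hub scores of in-linkers
In-link 1: hub score = 15
In-link 2: hub score = 8
In-link 3: hub score = 11
In-link 4: hub score = 3
Authority = 15 + 8 + 11 + 3 = 37

37


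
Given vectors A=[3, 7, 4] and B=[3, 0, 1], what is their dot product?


Dot product = sum of element-wise products
A[0]*B[0] = 3*3 = 9
A[1]*B[1] = 7*0 = 0
A[2]*B[2] = 4*1 = 4
Sum = 9 + 0 + 4 = 13

13


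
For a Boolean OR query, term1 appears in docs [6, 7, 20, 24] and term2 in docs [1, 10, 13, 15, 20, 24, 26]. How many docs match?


Boolean OR: find union of posting lists
term1 docs: [6, 7, 20, 24]
term2 docs: [1, 10, 13, 15, 20, 24, 26]
Union: [1, 6, 7, 10, 13, 15, 20, 24, 26]
|union| = 9

9


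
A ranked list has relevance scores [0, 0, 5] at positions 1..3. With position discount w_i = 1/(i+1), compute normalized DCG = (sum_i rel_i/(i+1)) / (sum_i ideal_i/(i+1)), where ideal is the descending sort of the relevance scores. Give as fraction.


Position discount weights w_i = 1/(i+1) for i=1..3:
Weights = [1/2, 1/3, 1/4]
Actual relevance: [0, 0, 5]
DCG = 0/2 + 0/3 + 5/4 = 5/4
Ideal relevance (sorted desc): [5, 0, 0]
Ideal DCG = 5/2 + 0/3 + 0/4 = 5/2
nDCG = DCG / ideal_DCG = 5/4 / 5/2 = 1/2

1/2


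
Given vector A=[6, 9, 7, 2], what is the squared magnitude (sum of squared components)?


|A|^2 = sum of squared components
A[0]^2 = 6^2 = 36
A[1]^2 = 9^2 = 81
A[2]^2 = 7^2 = 49
A[3]^2 = 2^2 = 4
Sum = 36 + 81 + 49 + 4 = 170

170


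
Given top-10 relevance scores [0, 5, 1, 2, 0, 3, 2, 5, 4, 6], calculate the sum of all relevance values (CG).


Cumulative Gain = sum of relevance scores
Position 1: rel=0, running sum=0
Position 2: rel=5, running sum=5
Position 3: rel=1, running sum=6
Position 4: rel=2, running sum=8
Position 5: rel=0, running sum=8
Position 6: rel=3, running sum=11
Position 7: rel=2, running sum=13
Position 8: rel=5, running sum=18
Position 9: rel=4, running sum=22
Position 10: rel=6, running sum=28
CG = 28

28


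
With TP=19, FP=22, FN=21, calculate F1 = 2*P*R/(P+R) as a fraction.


F1 = 2 * P * R / (P + R)
P = TP/(TP+FP) = 19/41 = 19/41
R = TP/(TP+FN) = 19/40 = 19/40
2 * P * R = 2 * 19/41 * 19/40 = 361/820
P + R = 19/41 + 19/40 = 1539/1640
F1 = 361/820 / 1539/1640 = 38/81

38/81


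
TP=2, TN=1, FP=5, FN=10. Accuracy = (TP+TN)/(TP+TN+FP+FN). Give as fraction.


Accuracy = (TP + TN) / (TP + TN + FP + FN)
TP + TN = 2 + 1 = 3
Total = 2 + 1 + 5 + 10 = 18
Accuracy = 3 / 18 = 1/6

1/6


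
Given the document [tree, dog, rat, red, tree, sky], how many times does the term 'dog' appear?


Document has 6 words
Scanning for 'dog':
Found at positions: [1]
Count = 1

1


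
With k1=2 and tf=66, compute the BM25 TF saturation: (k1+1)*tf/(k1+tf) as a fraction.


BM25 TF component = (k1+1)*tf / (k1+tf)
k1 = 2, tf = 66
Numerator = (2+1)*66 = 198
Denominator = 2 + 66 = 68
= 198/68 = 99/34

99/34


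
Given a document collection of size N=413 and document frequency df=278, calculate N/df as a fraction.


IDF ratio = N / df
= 413 / 278
= 413/278

413/278


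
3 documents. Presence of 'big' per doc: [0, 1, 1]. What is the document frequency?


Checking each document for 'big':
Doc 1: absent
Doc 2: present
Doc 3: present
df = sum of presences = 0 + 1 + 1 = 2

2


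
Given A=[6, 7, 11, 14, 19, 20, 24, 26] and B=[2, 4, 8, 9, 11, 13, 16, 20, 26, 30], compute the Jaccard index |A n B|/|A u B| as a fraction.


A intersect B = [11, 20, 26]
|A intersect B| = 3
A union B = [2, 4, 6, 7, 8, 9, 11, 13, 14, 16, 19, 20, 24, 26, 30]
|A union B| = 15
Jaccard = 3/15 = 1/5

1/5


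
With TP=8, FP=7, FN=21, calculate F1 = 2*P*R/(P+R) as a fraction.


F1 = 2 * P * R / (P + R)
P = TP/(TP+FP) = 8/15 = 8/15
R = TP/(TP+FN) = 8/29 = 8/29
2 * P * R = 2 * 8/15 * 8/29 = 128/435
P + R = 8/15 + 8/29 = 352/435
F1 = 128/435 / 352/435 = 4/11

4/11


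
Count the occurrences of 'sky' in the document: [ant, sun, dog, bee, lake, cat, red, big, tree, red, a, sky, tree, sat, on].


Document has 15 words
Scanning for 'sky':
Found at positions: [11]
Count = 1

1


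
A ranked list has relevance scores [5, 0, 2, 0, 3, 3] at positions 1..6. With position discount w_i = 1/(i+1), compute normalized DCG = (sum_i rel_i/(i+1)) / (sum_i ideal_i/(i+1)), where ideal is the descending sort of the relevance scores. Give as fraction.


Position discount weights w_i = 1/(i+1) for i=1..6:
Weights = [1/2, 1/3, 1/4, 1/5, 1/6, 1/7]
Actual relevance: [5, 0, 2, 0, 3, 3]
DCG = 5/2 + 0/3 + 2/4 + 0/5 + 3/6 + 3/7 = 55/14
Ideal relevance (sorted desc): [5, 3, 3, 2, 0, 0]
Ideal DCG = 5/2 + 3/3 + 3/4 + 2/5 + 0/6 + 0/7 = 93/20
nDCG = DCG / ideal_DCG = 55/14 / 93/20 = 550/651

550/651


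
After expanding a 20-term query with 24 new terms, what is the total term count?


Original terms: 20
Expansion terms: 24
Total = 20 + 24 = 44

44


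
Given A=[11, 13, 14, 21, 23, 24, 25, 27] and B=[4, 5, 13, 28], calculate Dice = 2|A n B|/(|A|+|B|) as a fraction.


A intersect B = [13]
|A intersect B| = 1
|A| = 8, |B| = 4
Dice = 2*1 / (8+4)
= 2 / 12 = 1/6

1/6


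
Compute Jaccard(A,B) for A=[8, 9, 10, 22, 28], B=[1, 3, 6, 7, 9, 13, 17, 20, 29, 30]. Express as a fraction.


A intersect B = [9]
|A intersect B| = 1
A union B = [1, 3, 6, 7, 8, 9, 10, 13, 17, 20, 22, 28, 29, 30]
|A union B| = 14
Jaccard = 1/14 = 1/14

1/14


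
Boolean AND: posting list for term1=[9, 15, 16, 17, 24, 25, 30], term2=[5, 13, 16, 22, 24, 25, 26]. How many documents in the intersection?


Boolean AND: find intersection of posting lists
term1 docs: [9, 15, 16, 17, 24, 25, 30]
term2 docs: [5, 13, 16, 22, 24, 25, 26]
Intersection: [16, 24, 25]
|intersection| = 3

3


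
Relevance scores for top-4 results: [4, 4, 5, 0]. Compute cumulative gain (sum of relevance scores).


Cumulative Gain = sum of relevance scores
Position 1: rel=4, running sum=4
Position 2: rel=4, running sum=8
Position 3: rel=5, running sum=13
Position 4: rel=0, running sum=13
CG = 13

13


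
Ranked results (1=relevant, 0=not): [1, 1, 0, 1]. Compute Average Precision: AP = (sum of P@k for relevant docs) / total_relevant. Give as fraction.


Computing P@k for each relevant position:
Position 1: relevant, P@1 = 1/1 = 1
Position 2: relevant, P@2 = 2/2 = 1
Position 3: not relevant
Position 4: relevant, P@4 = 3/4 = 3/4
Sum of P@k = 1 + 1 + 3/4 = 11/4
AP = 11/4 / 3 = 11/12

11/12


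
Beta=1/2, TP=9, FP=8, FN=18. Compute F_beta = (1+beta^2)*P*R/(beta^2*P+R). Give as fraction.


P = TP/(TP+FP) = 9/17 = 9/17
R = TP/(TP+FN) = 9/27 = 1/3
beta^2 = 1/2^2 = 1/4
(1 + beta^2) = 5/4
Numerator = (1+beta^2)*P*R = 15/68
Denominator = beta^2*P + R = 9/68 + 1/3 = 95/204
F_beta = 9/19

9/19


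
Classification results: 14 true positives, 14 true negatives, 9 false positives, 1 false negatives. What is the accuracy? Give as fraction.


Accuracy = (TP + TN) / (TP + TN + FP + FN)
TP + TN = 14 + 14 = 28
Total = 14 + 14 + 9 + 1 = 38
Accuracy = 28 / 38 = 14/19

14/19


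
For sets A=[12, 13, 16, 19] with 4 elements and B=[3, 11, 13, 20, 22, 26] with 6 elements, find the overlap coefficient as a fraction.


A intersect B = [13]
|A intersect B| = 1
min(|A|, |B|) = min(4, 6) = 4
Overlap = 1 / 4 = 1/4

1/4


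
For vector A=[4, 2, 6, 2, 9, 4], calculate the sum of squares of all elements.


|A|^2 = sum of squared components
A[0]^2 = 4^2 = 16
A[1]^2 = 2^2 = 4
A[2]^2 = 6^2 = 36
A[3]^2 = 2^2 = 4
A[4]^2 = 9^2 = 81
A[5]^2 = 4^2 = 16
Sum = 16 + 4 + 36 + 4 + 81 + 16 = 157

157


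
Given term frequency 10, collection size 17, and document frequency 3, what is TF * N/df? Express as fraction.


TF * (N/df)
= 10 * (17/3)
= 10 * 17/3
= 170/3

170/3


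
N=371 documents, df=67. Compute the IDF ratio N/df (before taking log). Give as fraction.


IDF ratio = N / df
= 371 / 67
= 371/67

371/67


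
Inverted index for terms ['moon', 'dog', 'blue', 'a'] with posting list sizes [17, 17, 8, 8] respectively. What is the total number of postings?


Summing posting list sizes:
'moon': 17 postings
'dog': 17 postings
'blue': 8 postings
'a': 8 postings
Total = 17 + 17 + 8 + 8 = 50

50


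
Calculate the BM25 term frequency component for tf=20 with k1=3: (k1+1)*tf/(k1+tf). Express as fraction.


BM25 TF component = (k1+1)*tf / (k1+tf)
k1 = 3, tf = 20
Numerator = (3+1)*20 = 80
Denominator = 3 + 20 = 23
= 80/23 = 80/23

80/23


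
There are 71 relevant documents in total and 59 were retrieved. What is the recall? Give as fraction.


Recall = retrieved_relevant / total_relevant
= 59 / 71
= 59 / (59 + 12)
= 59/71

59/71


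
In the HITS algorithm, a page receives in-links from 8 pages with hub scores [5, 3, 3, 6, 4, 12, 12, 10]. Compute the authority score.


Authority = sum of hub scores of in-linkers
In-link 1: hub score = 5
In-link 2: hub score = 3
In-link 3: hub score = 3
In-link 4: hub score = 6
In-link 5: hub score = 4
In-link 6: hub score = 12
In-link 7: hub score = 12
In-link 8: hub score = 10
Authority = 5 + 3 + 3 + 6 + 4 + 12 + 12 + 10 = 55

55


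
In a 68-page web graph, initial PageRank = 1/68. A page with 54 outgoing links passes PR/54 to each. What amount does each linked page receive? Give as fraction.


Initial PR = 1/68 = 1/68
Outlinks = 54
Contribution per link = PR / outlinks
= 1/68 / 54
= 1/3672

1/3672


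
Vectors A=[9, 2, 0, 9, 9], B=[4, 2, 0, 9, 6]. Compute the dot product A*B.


Dot product = sum of element-wise products
A[0]*B[0] = 9*4 = 36
A[1]*B[1] = 2*2 = 4
A[2]*B[2] = 0*0 = 0
A[3]*B[3] = 9*9 = 81
A[4]*B[4] = 9*6 = 54
Sum = 36 + 4 + 0 + 81 + 54 = 175

175


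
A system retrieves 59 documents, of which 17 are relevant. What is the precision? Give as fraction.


Precision = relevant_retrieved / total_retrieved
= 17 / 59
= 17 / (17 + 42)
= 17/59

17/59


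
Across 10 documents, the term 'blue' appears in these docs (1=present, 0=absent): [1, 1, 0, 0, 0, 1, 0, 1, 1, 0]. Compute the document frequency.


Checking each document for 'blue':
Doc 1: present
Doc 2: present
Doc 3: absent
Doc 4: absent
Doc 5: absent
Doc 6: present
Doc 7: absent
Doc 8: present
Doc 9: present
Doc 10: absent
df = sum of presences = 1 + 1 + 0 + 0 + 0 + 1 + 0 + 1 + 1 + 0 = 5

5


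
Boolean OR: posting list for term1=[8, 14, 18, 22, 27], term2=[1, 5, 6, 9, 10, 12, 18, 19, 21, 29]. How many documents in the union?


Boolean OR: find union of posting lists
term1 docs: [8, 14, 18, 22, 27]
term2 docs: [1, 5, 6, 9, 10, 12, 18, 19, 21, 29]
Union: [1, 5, 6, 8, 9, 10, 12, 14, 18, 19, 21, 22, 27, 29]
|union| = 14

14


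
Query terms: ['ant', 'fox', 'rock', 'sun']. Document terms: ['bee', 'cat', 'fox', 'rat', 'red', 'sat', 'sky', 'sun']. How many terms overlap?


Query terms: ['ant', 'fox', 'rock', 'sun']
Document terms: ['bee', 'cat', 'fox', 'rat', 'red', 'sat', 'sky', 'sun']
Common terms: ['fox', 'sun']
Overlap count = 2

2


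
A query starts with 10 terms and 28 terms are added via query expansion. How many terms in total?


Original terms: 10
Expansion terms: 28
Total = 10 + 28 = 38

38


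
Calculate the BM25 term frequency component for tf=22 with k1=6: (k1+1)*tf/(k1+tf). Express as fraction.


BM25 TF component = (k1+1)*tf / (k1+tf)
k1 = 6, tf = 22
Numerator = (6+1)*22 = 154
Denominator = 6 + 22 = 28
= 154/28 = 11/2

11/2


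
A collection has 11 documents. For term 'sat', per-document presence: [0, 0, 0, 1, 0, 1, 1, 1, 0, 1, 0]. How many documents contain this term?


Checking each document for 'sat':
Doc 1: absent
Doc 2: absent
Doc 3: absent
Doc 4: present
Doc 5: absent
Doc 6: present
Doc 7: present
Doc 8: present
Doc 9: absent
Doc 10: present
Doc 11: absent
df = sum of presences = 0 + 0 + 0 + 1 + 0 + 1 + 1 + 1 + 0 + 1 + 0 = 5

5


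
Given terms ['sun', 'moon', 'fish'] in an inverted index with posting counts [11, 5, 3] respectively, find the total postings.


Summing posting list sizes:
'sun': 11 postings
'moon': 5 postings
'fish': 3 postings
Total = 11 + 5 + 3 = 19

19


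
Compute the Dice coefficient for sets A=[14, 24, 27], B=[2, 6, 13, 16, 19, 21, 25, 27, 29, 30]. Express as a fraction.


A intersect B = [27]
|A intersect B| = 1
|A| = 3, |B| = 10
Dice = 2*1 / (3+10)
= 2 / 13 = 2/13

2/13


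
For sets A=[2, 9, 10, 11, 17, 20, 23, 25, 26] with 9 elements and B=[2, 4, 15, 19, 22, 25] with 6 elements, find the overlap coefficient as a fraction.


A intersect B = [2, 25]
|A intersect B| = 2
min(|A|, |B|) = min(9, 6) = 6
Overlap = 2 / 6 = 1/3

1/3


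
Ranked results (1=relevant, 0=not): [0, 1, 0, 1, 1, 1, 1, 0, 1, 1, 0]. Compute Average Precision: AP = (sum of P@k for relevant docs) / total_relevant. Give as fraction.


Computing P@k for each relevant position:
Position 1: not relevant
Position 2: relevant, P@2 = 1/2 = 1/2
Position 3: not relevant
Position 4: relevant, P@4 = 2/4 = 1/2
Position 5: relevant, P@5 = 3/5 = 3/5
Position 6: relevant, P@6 = 4/6 = 2/3
Position 7: relevant, P@7 = 5/7 = 5/7
Position 8: not relevant
Position 9: relevant, P@9 = 6/9 = 2/3
Position 10: relevant, P@10 = 7/10 = 7/10
Position 11: not relevant
Sum of P@k = 1/2 + 1/2 + 3/5 + 2/3 + 5/7 + 2/3 + 7/10 = 913/210
AP = 913/210 / 7 = 913/1470

913/1470


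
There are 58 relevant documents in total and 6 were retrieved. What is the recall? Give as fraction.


Recall = retrieved_relevant / total_relevant
= 6 / 58
= 6 / (6 + 52)
= 3/29

3/29


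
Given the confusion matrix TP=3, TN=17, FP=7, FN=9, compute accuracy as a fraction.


Accuracy = (TP + TN) / (TP + TN + FP + FN)
TP + TN = 3 + 17 = 20
Total = 3 + 17 + 7 + 9 = 36
Accuracy = 20 / 36 = 5/9

5/9


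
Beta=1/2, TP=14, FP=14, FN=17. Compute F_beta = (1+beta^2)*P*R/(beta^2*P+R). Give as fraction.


P = TP/(TP+FP) = 14/28 = 1/2
R = TP/(TP+FN) = 14/31 = 14/31
beta^2 = 1/2^2 = 1/4
(1 + beta^2) = 5/4
Numerator = (1+beta^2)*P*R = 35/124
Denominator = beta^2*P + R = 1/8 + 14/31 = 143/248
F_beta = 70/143

70/143


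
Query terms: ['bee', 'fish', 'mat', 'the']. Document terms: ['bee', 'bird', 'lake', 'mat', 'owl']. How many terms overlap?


Query terms: ['bee', 'fish', 'mat', 'the']
Document terms: ['bee', 'bird', 'lake', 'mat', 'owl']
Common terms: ['bee', 'mat']
Overlap count = 2

2


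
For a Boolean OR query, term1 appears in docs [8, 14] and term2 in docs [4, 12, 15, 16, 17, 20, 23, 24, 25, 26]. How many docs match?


Boolean OR: find union of posting lists
term1 docs: [8, 14]
term2 docs: [4, 12, 15, 16, 17, 20, 23, 24, 25, 26]
Union: [4, 8, 12, 14, 15, 16, 17, 20, 23, 24, 25, 26]
|union| = 12

12


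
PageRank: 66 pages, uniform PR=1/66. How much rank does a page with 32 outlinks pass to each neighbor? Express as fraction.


Initial PR = 1/66 = 1/66
Outlinks = 32
Contribution per link = PR / outlinks
= 1/66 / 32
= 1/2112

1/2112


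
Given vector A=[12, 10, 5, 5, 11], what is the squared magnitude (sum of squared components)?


|A|^2 = sum of squared components
A[0]^2 = 12^2 = 144
A[1]^2 = 10^2 = 100
A[2]^2 = 5^2 = 25
A[3]^2 = 5^2 = 25
A[4]^2 = 11^2 = 121
Sum = 144 + 100 + 25 + 25 + 121 = 415

415


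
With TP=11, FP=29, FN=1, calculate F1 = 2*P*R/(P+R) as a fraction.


F1 = 2 * P * R / (P + R)
P = TP/(TP+FP) = 11/40 = 11/40
R = TP/(TP+FN) = 11/12 = 11/12
2 * P * R = 2 * 11/40 * 11/12 = 121/240
P + R = 11/40 + 11/12 = 143/120
F1 = 121/240 / 143/120 = 11/26

11/26


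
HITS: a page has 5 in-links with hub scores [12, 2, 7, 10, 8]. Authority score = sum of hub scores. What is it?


Authority = sum of hub scores of in-linkers
In-link 1: hub score = 12
In-link 2: hub score = 2
In-link 3: hub score = 7
In-link 4: hub score = 10
In-link 5: hub score = 8
Authority = 12 + 2 + 7 + 10 + 8 = 39

39


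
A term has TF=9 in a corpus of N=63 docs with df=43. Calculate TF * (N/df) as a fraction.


TF * (N/df)
= 9 * (63/43)
= 9 * 63/43
= 567/43

567/43


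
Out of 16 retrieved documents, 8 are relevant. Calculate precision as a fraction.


Precision = relevant_retrieved / total_retrieved
= 8 / 16
= 8 / (8 + 8)
= 1/2

1/2


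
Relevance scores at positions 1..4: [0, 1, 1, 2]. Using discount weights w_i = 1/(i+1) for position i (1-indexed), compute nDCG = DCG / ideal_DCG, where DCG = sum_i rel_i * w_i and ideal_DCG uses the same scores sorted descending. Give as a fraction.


Position discount weights w_i = 1/(i+1) for i=1..4:
Weights = [1/2, 1/3, 1/4, 1/5]
Actual relevance: [0, 1, 1, 2]
DCG = 0/2 + 1/3 + 1/4 + 2/5 = 59/60
Ideal relevance (sorted desc): [2, 1, 1, 0]
Ideal DCG = 2/2 + 1/3 + 1/4 + 0/5 = 19/12
nDCG = DCG / ideal_DCG = 59/60 / 19/12 = 59/95

59/95


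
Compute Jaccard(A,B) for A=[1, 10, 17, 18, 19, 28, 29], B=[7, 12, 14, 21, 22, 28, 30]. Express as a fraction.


A intersect B = [28]
|A intersect B| = 1
A union B = [1, 7, 10, 12, 14, 17, 18, 19, 21, 22, 28, 29, 30]
|A union B| = 13
Jaccard = 1/13 = 1/13

1/13


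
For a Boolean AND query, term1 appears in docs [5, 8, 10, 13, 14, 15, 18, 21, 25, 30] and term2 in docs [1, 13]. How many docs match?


Boolean AND: find intersection of posting lists
term1 docs: [5, 8, 10, 13, 14, 15, 18, 21, 25, 30]
term2 docs: [1, 13]
Intersection: [13]
|intersection| = 1

1


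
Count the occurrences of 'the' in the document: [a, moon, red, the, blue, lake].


Document has 6 words
Scanning for 'the':
Found at positions: [3]
Count = 1

1


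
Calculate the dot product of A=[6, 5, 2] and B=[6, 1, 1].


Dot product = sum of element-wise products
A[0]*B[0] = 6*6 = 36
A[1]*B[1] = 5*1 = 5
A[2]*B[2] = 2*1 = 2
Sum = 36 + 5 + 2 = 43

43


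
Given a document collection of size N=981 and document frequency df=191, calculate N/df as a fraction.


IDF ratio = N / df
= 981 / 191
= 981/191

981/191


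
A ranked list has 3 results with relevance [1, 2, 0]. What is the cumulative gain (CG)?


Cumulative Gain = sum of relevance scores
Position 1: rel=1, running sum=1
Position 2: rel=2, running sum=3
Position 3: rel=0, running sum=3
CG = 3

3


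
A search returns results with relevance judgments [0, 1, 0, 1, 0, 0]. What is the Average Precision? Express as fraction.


Computing P@k for each relevant position:
Position 1: not relevant
Position 2: relevant, P@2 = 1/2 = 1/2
Position 3: not relevant
Position 4: relevant, P@4 = 2/4 = 1/2
Position 5: not relevant
Position 6: not relevant
Sum of P@k = 1/2 + 1/2 = 1
AP = 1 / 2 = 1/2

1/2


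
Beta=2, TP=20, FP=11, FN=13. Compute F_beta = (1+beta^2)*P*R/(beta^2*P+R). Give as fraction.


P = TP/(TP+FP) = 20/31 = 20/31
R = TP/(TP+FN) = 20/33 = 20/33
beta^2 = 2^2 = 4
(1 + beta^2) = 5
Numerator = (1+beta^2)*P*R = 2000/1023
Denominator = beta^2*P + R = 80/31 + 20/33 = 3260/1023
F_beta = 100/163

100/163


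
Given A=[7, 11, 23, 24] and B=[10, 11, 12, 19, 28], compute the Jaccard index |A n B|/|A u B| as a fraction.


A intersect B = [11]
|A intersect B| = 1
A union B = [7, 10, 11, 12, 19, 23, 24, 28]
|A union B| = 8
Jaccard = 1/8 = 1/8

1/8


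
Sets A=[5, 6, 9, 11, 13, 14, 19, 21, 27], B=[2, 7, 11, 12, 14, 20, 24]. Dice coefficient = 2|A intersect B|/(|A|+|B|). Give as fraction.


A intersect B = [11, 14]
|A intersect B| = 2
|A| = 9, |B| = 7
Dice = 2*2 / (9+7)
= 4 / 16 = 1/4

1/4


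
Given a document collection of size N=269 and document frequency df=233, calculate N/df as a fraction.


IDF ratio = N / df
= 269 / 233
= 269/233

269/233


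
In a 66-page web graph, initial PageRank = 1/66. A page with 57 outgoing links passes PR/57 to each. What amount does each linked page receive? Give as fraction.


Initial PR = 1/66 = 1/66
Outlinks = 57
Contribution per link = PR / outlinks
= 1/66 / 57
= 1/3762

1/3762


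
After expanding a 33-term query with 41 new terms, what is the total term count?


Original terms: 33
Expansion terms: 41
Total = 33 + 41 = 74

74


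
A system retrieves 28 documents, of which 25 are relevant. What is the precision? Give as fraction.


Precision = relevant_retrieved / total_retrieved
= 25 / 28
= 25 / (25 + 3)
= 25/28

25/28


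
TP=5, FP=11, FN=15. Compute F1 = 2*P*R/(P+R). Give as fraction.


F1 = 2 * P * R / (P + R)
P = TP/(TP+FP) = 5/16 = 5/16
R = TP/(TP+FN) = 5/20 = 1/4
2 * P * R = 2 * 5/16 * 1/4 = 5/32
P + R = 5/16 + 1/4 = 9/16
F1 = 5/32 / 9/16 = 5/18

5/18


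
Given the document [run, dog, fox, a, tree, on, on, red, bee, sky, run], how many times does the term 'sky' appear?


Document has 11 words
Scanning for 'sky':
Found at positions: [9]
Count = 1

1


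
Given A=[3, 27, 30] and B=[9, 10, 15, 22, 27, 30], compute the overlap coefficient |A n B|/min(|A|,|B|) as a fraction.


A intersect B = [27, 30]
|A intersect B| = 2
min(|A|, |B|) = min(3, 6) = 3
Overlap = 2 / 3 = 2/3

2/3


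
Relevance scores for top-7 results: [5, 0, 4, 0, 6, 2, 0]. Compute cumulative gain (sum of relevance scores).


Cumulative Gain = sum of relevance scores
Position 1: rel=5, running sum=5
Position 2: rel=0, running sum=5
Position 3: rel=4, running sum=9
Position 4: rel=0, running sum=9
Position 5: rel=6, running sum=15
Position 6: rel=2, running sum=17
Position 7: rel=0, running sum=17
CG = 17

17


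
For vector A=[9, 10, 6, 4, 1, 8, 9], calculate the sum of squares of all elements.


|A|^2 = sum of squared components
A[0]^2 = 9^2 = 81
A[1]^2 = 10^2 = 100
A[2]^2 = 6^2 = 36
A[3]^2 = 4^2 = 16
A[4]^2 = 1^2 = 1
A[5]^2 = 8^2 = 64
A[6]^2 = 9^2 = 81
Sum = 81 + 100 + 36 + 16 + 1 + 64 + 81 = 379

379


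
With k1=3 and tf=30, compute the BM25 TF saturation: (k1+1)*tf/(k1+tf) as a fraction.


BM25 TF component = (k1+1)*tf / (k1+tf)
k1 = 3, tf = 30
Numerator = (3+1)*30 = 120
Denominator = 3 + 30 = 33
= 120/33 = 40/11

40/11


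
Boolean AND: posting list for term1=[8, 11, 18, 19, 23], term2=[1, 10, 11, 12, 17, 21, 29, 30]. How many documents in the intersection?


Boolean AND: find intersection of posting lists
term1 docs: [8, 11, 18, 19, 23]
term2 docs: [1, 10, 11, 12, 17, 21, 29, 30]
Intersection: [11]
|intersection| = 1

1


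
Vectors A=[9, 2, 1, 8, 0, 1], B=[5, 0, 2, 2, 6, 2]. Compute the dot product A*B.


Dot product = sum of element-wise products
A[0]*B[0] = 9*5 = 45
A[1]*B[1] = 2*0 = 0
A[2]*B[2] = 1*2 = 2
A[3]*B[3] = 8*2 = 16
A[4]*B[4] = 0*6 = 0
A[5]*B[5] = 1*2 = 2
Sum = 45 + 0 + 2 + 16 + 0 + 2 = 65

65


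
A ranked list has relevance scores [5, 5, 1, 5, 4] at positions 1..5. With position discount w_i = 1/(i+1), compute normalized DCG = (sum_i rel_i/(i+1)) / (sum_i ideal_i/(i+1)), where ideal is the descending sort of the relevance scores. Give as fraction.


Position discount weights w_i = 1/(i+1) for i=1..5:
Weights = [1/2, 1/3, 1/4, 1/5, 1/6]
Actual relevance: [5, 5, 1, 5, 4]
DCG = 5/2 + 5/3 + 1/4 + 5/5 + 4/6 = 73/12
Ideal relevance (sorted desc): [5, 5, 5, 4, 1]
Ideal DCG = 5/2 + 5/3 + 5/4 + 4/5 + 1/6 = 383/60
nDCG = DCG / ideal_DCG = 73/12 / 383/60 = 365/383

365/383


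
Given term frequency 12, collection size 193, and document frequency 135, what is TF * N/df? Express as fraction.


TF * (N/df)
= 12 * (193/135)
= 12 * 193/135
= 772/45

772/45


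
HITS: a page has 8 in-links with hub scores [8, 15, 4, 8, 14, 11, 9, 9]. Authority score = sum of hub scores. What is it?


Authority = sum of hub scores of in-linkers
In-link 1: hub score = 8
In-link 2: hub score = 15
In-link 3: hub score = 4
In-link 4: hub score = 8
In-link 5: hub score = 14
In-link 6: hub score = 11
In-link 7: hub score = 9
In-link 8: hub score = 9
Authority = 8 + 15 + 4 + 8 + 14 + 11 + 9 + 9 = 78

78


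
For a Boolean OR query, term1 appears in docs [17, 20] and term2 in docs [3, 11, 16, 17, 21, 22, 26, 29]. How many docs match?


Boolean OR: find union of posting lists
term1 docs: [17, 20]
term2 docs: [3, 11, 16, 17, 21, 22, 26, 29]
Union: [3, 11, 16, 17, 20, 21, 22, 26, 29]
|union| = 9

9


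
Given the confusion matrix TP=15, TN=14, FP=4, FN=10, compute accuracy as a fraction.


Accuracy = (TP + TN) / (TP + TN + FP + FN)
TP + TN = 15 + 14 = 29
Total = 15 + 14 + 4 + 10 = 43
Accuracy = 29 / 43 = 29/43

29/43


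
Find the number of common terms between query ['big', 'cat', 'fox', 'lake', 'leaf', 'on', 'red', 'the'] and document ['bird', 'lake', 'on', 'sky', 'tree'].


Query terms: ['big', 'cat', 'fox', 'lake', 'leaf', 'on', 'red', 'the']
Document terms: ['bird', 'lake', 'on', 'sky', 'tree']
Common terms: ['lake', 'on']
Overlap count = 2

2


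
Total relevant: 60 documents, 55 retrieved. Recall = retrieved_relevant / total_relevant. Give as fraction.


Recall = retrieved_relevant / total_relevant
= 55 / 60
= 55 / (55 + 5)
= 11/12

11/12


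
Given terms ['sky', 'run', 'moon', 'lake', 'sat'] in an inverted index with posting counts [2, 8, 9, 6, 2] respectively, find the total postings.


Summing posting list sizes:
'sky': 2 postings
'run': 8 postings
'moon': 9 postings
'lake': 6 postings
'sat': 2 postings
Total = 2 + 8 + 9 + 6 + 2 = 27

27


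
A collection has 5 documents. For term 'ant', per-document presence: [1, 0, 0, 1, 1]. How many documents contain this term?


Checking each document for 'ant':
Doc 1: present
Doc 2: absent
Doc 3: absent
Doc 4: present
Doc 5: present
df = sum of presences = 1 + 0 + 0 + 1 + 1 = 3

3


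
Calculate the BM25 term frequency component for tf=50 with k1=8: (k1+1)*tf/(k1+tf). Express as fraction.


BM25 TF component = (k1+1)*tf / (k1+tf)
k1 = 8, tf = 50
Numerator = (8+1)*50 = 450
Denominator = 8 + 50 = 58
= 450/58 = 225/29

225/29


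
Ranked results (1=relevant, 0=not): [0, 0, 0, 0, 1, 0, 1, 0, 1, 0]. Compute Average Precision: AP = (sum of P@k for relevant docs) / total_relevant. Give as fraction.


Computing P@k for each relevant position:
Position 1: not relevant
Position 2: not relevant
Position 3: not relevant
Position 4: not relevant
Position 5: relevant, P@5 = 1/5 = 1/5
Position 6: not relevant
Position 7: relevant, P@7 = 2/7 = 2/7
Position 8: not relevant
Position 9: relevant, P@9 = 3/9 = 1/3
Position 10: not relevant
Sum of P@k = 1/5 + 2/7 + 1/3 = 86/105
AP = 86/105 / 3 = 86/315

86/315


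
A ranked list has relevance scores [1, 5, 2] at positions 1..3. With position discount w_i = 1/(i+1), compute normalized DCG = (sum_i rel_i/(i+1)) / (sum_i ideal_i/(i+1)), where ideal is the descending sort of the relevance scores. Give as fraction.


Position discount weights w_i = 1/(i+1) for i=1..3:
Weights = [1/2, 1/3, 1/4]
Actual relevance: [1, 5, 2]
DCG = 1/2 + 5/3 + 2/4 = 8/3
Ideal relevance (sorted desc): [5, 2, 1]
Ideal DCG = 5/2 + 2/3 + 1/4 = 41/12
nDCG = DCG / ideal_DCG = 8/3 / 41/12 = 32/41

32/41


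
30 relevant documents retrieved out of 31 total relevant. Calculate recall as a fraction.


Recall = retrieved_relevant / total_relevant
= 30 / 31
= 30 / (30 + 1)
= 30/31

30/31


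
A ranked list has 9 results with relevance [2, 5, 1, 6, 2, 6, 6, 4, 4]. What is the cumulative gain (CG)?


Cumulative Gain = sum of relevance scores
Position 1: rel=2, running sum=2
Position 2: rel=5, running sum=7
Position 3: rel=1, running sum=8
Position 4: rel=6, running sum=14
Position 5: rel=2, running sum=16
Position 6: rel=6, running sum=22
Position 7: rel=6, running sum=28
Position 8: rel=4, running sum=32
Position 9: rel=4, running sum=36
CG = 36

36


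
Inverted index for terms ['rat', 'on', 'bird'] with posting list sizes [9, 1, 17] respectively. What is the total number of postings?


Summing posting list sizes:
'rat': 9 postings
'on': 1 postings
'bird': 17 postings
Total = 9 + 1 + 17 = 27

27


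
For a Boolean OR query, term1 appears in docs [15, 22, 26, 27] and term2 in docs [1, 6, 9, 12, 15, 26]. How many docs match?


Boolean OR: find union of posting lists
term1 docs: [15, 22, 26, 27]
term2 docs: [1, 6, 9, 12, 15, 26]
Union: [1, 6, 9, 12, 15, 22, 26, 27]
|union| = 8

8


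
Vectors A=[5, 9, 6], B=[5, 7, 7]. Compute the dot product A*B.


Dot product = sum of element-wise products
A[0]*B[0] = 5*5 = 25
A[1]*B[1] = 9*7 = 63
A[2]*B[2] = 6*7 = 42
Sum = 25 + 63 + 42 = 130

130


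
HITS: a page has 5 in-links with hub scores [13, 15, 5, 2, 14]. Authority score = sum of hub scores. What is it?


Authority = sum of hub scores of in-linkers
In-link 1: hub score = 13
In-link 2: hub score = 15
In-link 3: hub score = 5
In-link 4: hub score = 2
In-link 5: hub score = 14
Authority = 13 + 15 + 5 + 2 + 14 = 49

49


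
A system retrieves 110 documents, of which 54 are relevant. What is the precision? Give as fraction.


Precision = relevant_retrieved / total_retrieved
= 54 / 110
= 54 / (54 + 56)
= 27/55

27/55


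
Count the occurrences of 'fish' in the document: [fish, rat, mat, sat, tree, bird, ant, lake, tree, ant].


Document has 10 words
Scanning for 'fish':
Found at positions: [0]
Count = 1

1


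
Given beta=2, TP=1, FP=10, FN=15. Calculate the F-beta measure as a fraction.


P = TP/(TP+FP) = 1/11 = 1/11
R = TP/(TP+FN) = 1/16 = 1/16
beta^2 = 2^2 = 4
(1 + beta^2) = 5
Numerator = (1+beta^2)*P*R = 5/176
Denominator = beta^2*P + R = 4/11 + 1/16 = 75/176
F_beta = 1/15

1/15


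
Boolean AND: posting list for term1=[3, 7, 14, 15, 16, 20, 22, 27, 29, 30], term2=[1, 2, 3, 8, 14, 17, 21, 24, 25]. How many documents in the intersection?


Boolean AND: find intersection of posting lists
term1 docs: [3, 7, 14, 15, 16, 20, 22, 27, 29, 30]
term2 docs: [1, 2, 3, 8, 14, 17, 21, 24, 25]
Intersection: [3, 14]
|intersection| = 2

2


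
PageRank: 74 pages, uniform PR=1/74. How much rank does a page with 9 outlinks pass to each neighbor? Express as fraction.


Initial PR = 1/74 = 1/74
Outlinks = 9
Contribution per link = PR / outlinks
= 1/74 / 9
= 1/666

1/666


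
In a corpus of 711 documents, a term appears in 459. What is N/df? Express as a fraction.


IDF ratio = N / df
= 711 / 459
= 79/51

79/51


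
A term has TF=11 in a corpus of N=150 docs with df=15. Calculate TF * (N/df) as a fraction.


TF * (N/df)
= 11 * (150/15)
= 11 * 10
= 110

110


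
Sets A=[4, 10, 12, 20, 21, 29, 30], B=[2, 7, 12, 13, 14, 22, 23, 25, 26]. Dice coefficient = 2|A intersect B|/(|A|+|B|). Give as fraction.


A intersect B = [12]
|A intersect B| = 1
|A| = 7, |B| = 9
Dice = 2*1 / (7+9)
= 2 / 16 = 1/8

1/8


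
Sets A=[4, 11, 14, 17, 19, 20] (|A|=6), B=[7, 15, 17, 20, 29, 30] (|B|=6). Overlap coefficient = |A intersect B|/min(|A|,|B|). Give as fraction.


A intersect B = [17, 20]
|A intersect B| = 2
min(|A|, |B|) = min(6, 6) = 6
Overlap = 2 / 6 = 1/3

1/3


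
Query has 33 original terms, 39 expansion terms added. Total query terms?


Original terms: 33
Expansion terms: 39
Total = 33 + 39 = 72

72


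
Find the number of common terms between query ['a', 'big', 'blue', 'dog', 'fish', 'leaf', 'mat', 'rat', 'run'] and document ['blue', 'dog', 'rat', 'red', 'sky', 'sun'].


Query terms: ['a', 'big', 'blue', 'dog', 'fish', 'leaf', 'mat', 'rat', 'run']
Document terms: ['blue', 'dog', 'rat', 'red', 'sky', 'sun']
Common terms: ['blue', 'dog', 'rat']
Overlap count = 3

3


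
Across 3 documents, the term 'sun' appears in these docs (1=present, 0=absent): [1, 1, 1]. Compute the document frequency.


Checking each document for 'sun':
Doc 1: present
Doc 2: present
Doc 3: present
df = sum of presences = 1 + 1 + 1 = 3

3


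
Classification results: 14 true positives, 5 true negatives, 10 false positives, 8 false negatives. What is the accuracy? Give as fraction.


Accuracy = (TP + TN) / (TP + TN + FP + FN)
TP + TN = 14 + 5 = 19
Total = 14 + 5 + 10 + 8 = 37
Accuracy = 19 / 37 = 19/37

19/37


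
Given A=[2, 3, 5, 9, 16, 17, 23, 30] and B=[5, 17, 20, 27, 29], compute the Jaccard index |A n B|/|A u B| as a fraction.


A intersect B = [5, 17]
|A intersect B| = 2
A union B = [2, 3, 5, 9, 16, 17, 20, 23, 27, 29, 30]
|A union B| = 11
Jaccard = 2/11 = 2/11

2/11


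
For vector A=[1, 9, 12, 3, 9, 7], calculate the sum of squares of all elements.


|A|^2 = sum of squared components
A[0]^2 = 1^2 = 1
A[1]^2 = 9^2 = 81
A[2]^2 = 12^2 = 144
A[3]^2 = 3^2 = 9
A[4]^2 = 9^2 = 81
A[5]^2 = 7^2 = 49
Sum = 1 + 81 + 144 + 9 + 81 + 49 = 365

365


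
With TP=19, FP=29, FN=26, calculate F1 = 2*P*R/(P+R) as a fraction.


F1 = 2 * P * R / (P + R)
P = TP/(TP+FP) = 19/48 = 19/48
R = TP/(TP+FN) = 19/45 = 19/45
2 * P * R = 2 * 19/48 * 19/45 = 361/1080
P + R = 19/48 + 19/45 = 589/720
F1 = 361/1080 / 589/720 = 38/93

38/93


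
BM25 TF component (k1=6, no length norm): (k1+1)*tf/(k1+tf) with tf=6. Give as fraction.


BM25 TF component = (k1+1)*tf / (k1+tf)
k1 = 6, tf = 6
Numerator = (6+1)*6 = 42
Denominator = 6 + 6 = 12
= 42/12 = 7/2

7/2


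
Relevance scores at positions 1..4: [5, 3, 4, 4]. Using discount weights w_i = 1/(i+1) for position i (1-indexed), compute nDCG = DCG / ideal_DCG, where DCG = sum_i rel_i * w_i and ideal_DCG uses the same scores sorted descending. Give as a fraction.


Position discount weights w_i = 1/(i+1) for i=1..4:
Weights = [1/2, 1/3, 1/4, 1/5]
Actual relevance: [5, 3, 4, 4]
DCG = 5/2 + 3/3 + 4/4 + 4/5 = 53/10
Ideal relevance (sorted desc): [5, 4, 4, 3]
Ideal DCG = 5/2 + 4/3 + 4/4 + 3/5 = 163/30
nDCG = DCG / ideal_DCG = 53/10 / 163/30 = 159/163

159/163


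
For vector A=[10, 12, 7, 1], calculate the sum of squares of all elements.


|A|^2 = sum of squared components
A[0]^2 = 10^2 = 100
A[1]^2 = 12^2 = 144
A[2]^2 = 7^2 = 49
A[3]^2 = 1^2 = 1
Sum = 100 + 144 + 49 + 1 = 294

294


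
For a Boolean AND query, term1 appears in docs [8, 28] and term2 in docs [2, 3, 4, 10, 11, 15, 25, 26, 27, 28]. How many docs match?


Boolean AND: find intersection of posting lists
term1 docs: [8, 28]
term2 docs: [2, 3, 4, 10, 11, 15, 25, 26, 27, 28]
Intersection: [28]
|intersection| = 1

1


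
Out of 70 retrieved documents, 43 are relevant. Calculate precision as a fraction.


Precision = relevant_retrieved / total_retrieved
= 43 / 70
= 43 / (43 + 27)
= 43/70

43/70


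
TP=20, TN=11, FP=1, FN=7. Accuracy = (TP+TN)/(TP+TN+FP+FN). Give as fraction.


Accuracy = (TP + TN) / (TP + TN + FP + FN)
TP + TN = 20 + 11 = 31
Total = 20 + 11 + 1 + 7 = 39
Accuracy = 31 / 39 = 31/39

31/39


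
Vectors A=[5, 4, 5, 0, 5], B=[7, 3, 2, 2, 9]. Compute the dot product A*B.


Dot product = sum of element-wise products
A[0]*B[0] = 5*7 = 35
A[1]*B[1] = 4*3 = 12
A[2]*B[2] = 5*2 = 10
A[3]*B[3] = 0*2 = 0
A[4]*B[4] = 5*9 = 45
Sum = 35 + 12 + 10 + 0 + 45 = 102

102


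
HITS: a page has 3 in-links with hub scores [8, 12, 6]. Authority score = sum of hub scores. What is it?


Authority = sum of hub scores of in-linkers
In-link 1: hub score = 8
In-link 2: hub score = 12
In-link 3: hub score = 6
Authority = 8 + 12 + 6 = 26

26


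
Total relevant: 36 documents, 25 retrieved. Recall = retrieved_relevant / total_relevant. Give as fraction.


Recall = retrieved_relevant / total_relevant
= 25 / 36
= 25 / (25 + 11)
= 25/36

25/36


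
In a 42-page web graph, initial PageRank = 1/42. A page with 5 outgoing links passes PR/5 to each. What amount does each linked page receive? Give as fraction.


Initial PR = 1/42 = 1/42
Outlinks = 5
Contribution per link = PR / outlinks
= 1/42 / 5
= 1/210

1/210


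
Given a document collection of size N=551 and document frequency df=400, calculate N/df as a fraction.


IDF ratio = N / df
= 551 / 400
= 551/400

551/400


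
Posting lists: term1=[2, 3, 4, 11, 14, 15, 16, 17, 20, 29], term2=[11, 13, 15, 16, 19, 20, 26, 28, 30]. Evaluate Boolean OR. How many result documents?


Boolean OR: find union of posting lists
term1 docs: [2, 3, 4, 11, 14, 15, 16, 17, 20, 29]
term2 docs: [11, 13, 15, 16, 19, 20, 26, 28, 30]
Union: [2, 3, 4, 11, 13, 14, 15, 16, 17, 19, 20, 26, 28, 29, 30]
|union| = 15

15


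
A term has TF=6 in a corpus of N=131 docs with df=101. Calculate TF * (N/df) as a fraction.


TF * (N/df)
= 6 * (131/101)
= 6 * 131/101
= 786/101

786/101


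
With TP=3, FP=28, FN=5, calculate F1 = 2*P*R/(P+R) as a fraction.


F1 = 2 * P * R / (P + R)
P = TP/(TP+FP) = 3/31 = 3/31
R = TP/(TP+FN) = 3/8 = 3/8
2 * P * R = 2 * 3/31 * 3/8 = 9/124
P + R = 3/31 + 3/8 = 117/248
F1 = 9/124 / 117/248 = 2/13

2/13


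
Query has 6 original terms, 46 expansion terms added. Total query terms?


Original terms: 6
Expansion terms: 46
Total = 6 + 46 = 52

52


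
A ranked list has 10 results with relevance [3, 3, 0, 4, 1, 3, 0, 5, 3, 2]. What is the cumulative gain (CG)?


Cumulative Gain = sum of relevance scores
Position 1: rel=3, running sum=3
Position 2: rel=3, running sum=6
Position 3: rel=0, running sum=6
Position 4: rel=4, running sum=10
Position 5: rel=1, running sum=11
Position 6: rel=3, running sum=14
Position 7: rel=0, running sum=14
Position 8: rel=5, running sum=19
Position 9: rel=3, running sum=22
Position 10: rel=2, running sum=24
CG = 24

24
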